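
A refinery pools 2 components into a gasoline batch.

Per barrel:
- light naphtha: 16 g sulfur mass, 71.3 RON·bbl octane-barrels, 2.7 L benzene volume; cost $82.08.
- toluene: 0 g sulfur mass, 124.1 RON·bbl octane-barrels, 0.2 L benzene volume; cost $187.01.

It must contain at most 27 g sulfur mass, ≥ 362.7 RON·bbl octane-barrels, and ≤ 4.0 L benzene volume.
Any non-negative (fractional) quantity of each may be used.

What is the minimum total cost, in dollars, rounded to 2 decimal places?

Treat it as an LP. Let x1 = barrels of light naphtha, x2 = barrels of toluene.
Minimise 82.08x1 + 187.01x2 s.t.:
  16x1 ≤ 27   (sulfur mass)
  71.3x1 + 124.1x2 ≥ 362.7   (octane-barrels)
  2.7x1 + 0.2x2 ≤ 4   (benzene volume)
  x1, x2 ≥ 0.
Both inputs are positive at the optimum. Binding constraints: octane-barrels and benzene volume.
Optimal quantities: light naphtha = 1.32122 barrels, toluene = 2.16355 barrels.
Hence cost = 82.08·1.32122 + 187.01·2.16355 = $513.0512.

$513.05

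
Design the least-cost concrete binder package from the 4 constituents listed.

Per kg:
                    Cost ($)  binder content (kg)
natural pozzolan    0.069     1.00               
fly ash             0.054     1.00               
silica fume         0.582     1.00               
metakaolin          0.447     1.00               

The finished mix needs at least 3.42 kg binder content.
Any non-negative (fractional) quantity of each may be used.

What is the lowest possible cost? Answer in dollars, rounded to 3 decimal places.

Treat it as an LP. Let x1 = kg of natural pozzolan, x2 = kg of fly ash, x3 = kg of silica fume, x4 = kg of metakaolin.
Minimize 0.069x1 + 0.054x2 + 0.582x3 + 0.447x4 subject to:
  1x1 + 1x2 + 1x3 + 1x4 ≥ 3.42   (binder content)
  x1, x2, x3, x4 ≥ 0.
The optimal basis is {fly ash}; natural pozzolan, silica fume, metakaolin drop out. Binding constraint: binder content.
Optimal quantities: fly ash = 3.42 kg.
Total cost: 0.054·3.42 = 0.18468.

$0.185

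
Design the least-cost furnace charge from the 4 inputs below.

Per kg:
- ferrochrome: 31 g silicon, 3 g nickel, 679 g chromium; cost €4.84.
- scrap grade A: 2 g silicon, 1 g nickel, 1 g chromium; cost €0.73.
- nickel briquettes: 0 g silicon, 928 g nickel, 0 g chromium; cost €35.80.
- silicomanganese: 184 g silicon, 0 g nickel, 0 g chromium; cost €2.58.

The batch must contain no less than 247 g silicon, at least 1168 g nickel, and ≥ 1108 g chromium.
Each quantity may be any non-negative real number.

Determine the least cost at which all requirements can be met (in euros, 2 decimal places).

€55.52

Set it up as a linear program. Let x1 = kg of ferrochrome, x2 = kg of scrap grade A, x3 = kg of nickel briquettes, x4 = kg of silicomanganese.
Minimize 4.84x1 + 0.73x2 + 35.8x3 + 2.58x4 subject to:
  31x1 + 2x2 + 184x4 ≥ 247   (silicon)
  3x1 + 1x2 + 928x3 ≥ 1168   (nickel)
  679x1 + 1x2 ≥ 1108   (chromium)
  x1, x2, x3, x4 ≥ 0.
At the optimum only ferrochrome, nickel briquettes, silicomanganese are positive (scrap grade A = 0). Binding constraints: silicon, nickel, chromium.
So ferrochrome = 1.6318 kg, nickel briquettes = 1.2533 kg, silicomanganese = 1.0675 kg.
Cost = 4.84·1.6318 + 35.8·1.2533 + 2.58·1.0675 = 55.5202.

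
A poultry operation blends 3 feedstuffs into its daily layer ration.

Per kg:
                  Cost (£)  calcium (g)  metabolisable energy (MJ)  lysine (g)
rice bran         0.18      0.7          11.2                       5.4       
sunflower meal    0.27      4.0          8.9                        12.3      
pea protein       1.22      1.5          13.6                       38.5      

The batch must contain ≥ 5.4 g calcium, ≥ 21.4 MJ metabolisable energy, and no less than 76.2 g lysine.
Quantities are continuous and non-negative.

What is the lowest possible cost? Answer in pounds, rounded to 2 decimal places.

£1.67

Treat it as an LP. Let x1 = kg of rice bran, x2 = kg of sunflower meal, x3 = kg of pea protein.
Minimize 0.18x1 + 0.27x2 + 1.22x3 with:
  0.7x1 + 4x2 + 1.5x3 ≥ 5.4   (calcium)
  11.2x1 + 8.9x2 + 13.6x3 ≥ 21.4   (metabolisable energy)
  5.4x1 + 12.3x2 + 38.5x3 ≥ 76.2   (lysine)
  x1, x2, x3 ≥ 0.
The cheapest feasible vertex uses only sunflower meal; rice bran, pea protein are not used. The lysine requirement is met with equality.
So sunflower meal = 6.195 kg.
Cost = 0.27·6.195 = 1.6727.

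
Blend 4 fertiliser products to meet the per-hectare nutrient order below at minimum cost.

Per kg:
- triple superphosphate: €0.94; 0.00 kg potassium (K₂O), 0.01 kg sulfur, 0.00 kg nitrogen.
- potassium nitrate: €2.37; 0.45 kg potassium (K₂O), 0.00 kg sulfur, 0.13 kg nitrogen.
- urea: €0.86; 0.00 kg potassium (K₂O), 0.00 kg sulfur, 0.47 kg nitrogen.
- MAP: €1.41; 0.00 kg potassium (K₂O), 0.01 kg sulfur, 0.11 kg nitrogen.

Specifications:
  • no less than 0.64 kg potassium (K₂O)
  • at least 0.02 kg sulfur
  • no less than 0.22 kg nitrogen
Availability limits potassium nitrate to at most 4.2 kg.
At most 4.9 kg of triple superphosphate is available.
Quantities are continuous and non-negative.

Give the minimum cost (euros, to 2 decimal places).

€5.31

Let x1 = kg of triple superphosphate, x2 = kg of potassium nitrate, x3 = kg of urea, x4 = kg of MAP.
Minimize 0.94x1 + 2.37x2 + 0.86x3 + 1.41x4 s.t.:
  0.45x2 ≥ 0.64   (potassium (K₂O))
  0.01x1 + 0.01x4 ≥ 0.02   (sulfur)
  0.13x2 + 0.47x3 + 0.11x4 ≥ 0.22   (nitrogen)
  x2 ≤ 4.2
  x1 ≤ 4.9
  x1, x2, x3, x4 ≥ 0.
At the optimum only triple superphosphate, potassium nitrate, urea are positive (MAP = 0). There the potassium (K₂O), sulfur, nitrogen constraints are tight.
That vertex is x1 = 2, x2 = 1.422, x3 = 0.0747.
Objective = 0.94·2 + 2.37·1.422 + 0.86·0.0747 = 5.3144.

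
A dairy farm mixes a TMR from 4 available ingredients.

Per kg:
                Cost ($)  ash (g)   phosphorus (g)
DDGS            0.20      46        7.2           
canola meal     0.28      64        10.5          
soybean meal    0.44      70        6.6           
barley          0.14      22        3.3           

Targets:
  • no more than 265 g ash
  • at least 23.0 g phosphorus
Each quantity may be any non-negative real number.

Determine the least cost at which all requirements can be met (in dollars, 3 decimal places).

Let x1 = kg of DDGS, x2 = kg of canola meal, x3 = kg of soybean meal, x4 = kg of barley.
Minimize 0.2x1 + 0.28x2 + 0.44x3 + 0.14x4 with:
  46x1 + 64x2 + 70x3 + 22x4 ≤ 265   (ash)
  7.2x1 + 10.5x2 + 6.6x3 + 3.3x4 ≥ 23   (phosphorus)
  x1, x2, x3, x4 ≥ 0.
The optimal basis is {canola meal}; DDGS, soybean meal, barley drop out. The phosphorus requirement is met with equality.
Optimal quantities: canola meal = 2.19 kg.
Total cost: 0.28·2.19 = 0.61320.

$0.613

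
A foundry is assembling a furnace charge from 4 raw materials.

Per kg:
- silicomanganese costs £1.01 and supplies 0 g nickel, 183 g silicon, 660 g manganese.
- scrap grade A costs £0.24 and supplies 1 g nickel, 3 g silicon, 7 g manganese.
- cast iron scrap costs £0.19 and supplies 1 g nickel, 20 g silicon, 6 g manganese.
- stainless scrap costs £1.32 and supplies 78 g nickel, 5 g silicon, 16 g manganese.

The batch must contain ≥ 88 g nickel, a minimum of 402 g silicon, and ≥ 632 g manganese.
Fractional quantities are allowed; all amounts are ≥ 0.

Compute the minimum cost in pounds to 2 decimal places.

Let x1 = kg of silicomanganese, x2 = kg of scrap grade A, x3 = kg of cast iron scrap, x4 = kg of stainless scrap.
min 1.01x1 + 0.24x2 + 0.19x3 + 1.32x4 with:
  1x2 + 1x3 + 78x4 ≥ 88   (nickel)
  183x1 + 3x2 + 20x3 + 5x4 ≥ 402   (silicon)
  660x1 + 7x2 + 6x3 + 16x4 ≥ 632   (manganese)
  x1, x2, x3, x4 ≥ 0.
The cheapest feasible vertex uses only silicomanganese, stainless scrap; scrap grade A, cast iron scrap are not used. Binding constraints: nickel and silicon.
That vertex is x1 = 2.166, x4 = 1.128.
Cost = 1.01·2.166 + 1.32·1.128 = 3.6766.

£3.68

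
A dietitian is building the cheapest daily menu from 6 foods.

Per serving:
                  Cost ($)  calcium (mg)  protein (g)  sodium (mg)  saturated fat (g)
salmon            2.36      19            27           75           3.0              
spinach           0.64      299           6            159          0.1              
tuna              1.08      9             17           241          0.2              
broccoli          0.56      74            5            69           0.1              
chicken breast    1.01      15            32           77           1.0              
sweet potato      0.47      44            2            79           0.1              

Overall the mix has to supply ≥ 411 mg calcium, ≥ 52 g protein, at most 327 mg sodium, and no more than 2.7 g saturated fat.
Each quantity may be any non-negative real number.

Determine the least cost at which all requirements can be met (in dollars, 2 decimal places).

Let x1 = servings of salmon, x2 = servings of spinach, x3 = servings of tuna, x4 = servings of broccoli, x5 = servings of chicken breast, x6 = servings of sweet potato.
Minimise 2.36x1 + 0.64x2 + 1.08x3 + 0.56x4 + 1.01x5 + 0.47x6 s.t.:
  19x1 + 299x2 + 9x3 + 74x4 + 15x5 + 44x6 ≥ 411   (calcium)
  27x1 + 6x2 + 17x3 + 5x4 + 32x5 + 2x6 ≥ 52   (protein)
  75x1 + 159x2 + 241x3 + 69x4 + 77x5 + 79x6 ≤ 327   (sodium)
  3x1 + 0.1x2 + 0.2x3 + 0.1x4 + 1x5 + 0.1x6 ≤ 2.7   (saturated fat)
  x1, x2, x3, x4, x5, x6 ≥ 0.
At the optimum only spinach, chicken breast are positive (salmon, tuna, broccoli, sweet potato = 0). There the calcium and protein constraints are tight.
Optimal quantities: spinach = 1.305 servings, chicken breast = 1.38 servings.
Hence cost = 0.64·1.305 + 1.01·1.38 = $2.2290.

$2.23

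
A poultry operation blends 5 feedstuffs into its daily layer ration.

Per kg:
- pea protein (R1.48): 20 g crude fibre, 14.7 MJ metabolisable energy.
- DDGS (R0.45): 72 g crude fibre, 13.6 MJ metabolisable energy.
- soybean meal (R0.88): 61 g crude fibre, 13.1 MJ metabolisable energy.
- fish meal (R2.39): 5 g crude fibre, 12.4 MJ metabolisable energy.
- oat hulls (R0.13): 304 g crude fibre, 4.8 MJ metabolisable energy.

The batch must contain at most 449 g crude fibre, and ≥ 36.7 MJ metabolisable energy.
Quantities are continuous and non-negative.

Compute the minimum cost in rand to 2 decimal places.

R1.19

This is a linear program. Let x1 = kg of pea protein, x2 = kg of DDGS, x3 = kg of soybean meal, x4 = kg of fish meal, x5 = kg of oat hulls.
Minimise 1.48x1 + 0.45x2 + 0.88x3 + 2.39x4 + 0.13x5 s.t.:
  20x1 + 72x2 + 61x3 + 5x4 + 304x5 ≤ 449   (crude fibre)
  14.7x1 + 13.6x2 + 13.1x3 + 12.4x4 + 4.8x5 ≥ 36.7   (metabolisable energy)
  x1, x2, x3, x4, x5 ≥ 0.
The minimum-cost mix takes nothing from pea protein, soybean meal, fish meal — only DDGS, oat hulls. The crude fibre and metabolisable energy requirements are met with equality.
So DDGS = 2.376 kg, oat hulls = 0.9143 kg.
Total cost: 0.45·2.376 + 0.13·0.9143 = 1.1881.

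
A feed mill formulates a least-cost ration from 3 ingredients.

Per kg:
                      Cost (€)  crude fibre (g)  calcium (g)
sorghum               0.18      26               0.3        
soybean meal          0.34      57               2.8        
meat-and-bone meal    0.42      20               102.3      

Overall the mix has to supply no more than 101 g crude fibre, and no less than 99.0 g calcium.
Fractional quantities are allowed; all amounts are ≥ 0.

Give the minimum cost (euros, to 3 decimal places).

€0.406

Set it up as a linear program. Let x1 = kg of sorghum, x2 = kg of soybean meal, x3 = kg of meat-and-bone meal.
Minimize 0.18x1 + 0.34x2 + 0.42x3 s.t.:
  26x1 + 57x2 + 20x3 ≤ 101   (crude fibre)
  0.3x1 + 2.8x2 + 102.3x3 ≥ 99   (calcium)
  x1, x2, x3 ≥ 0.
At the optimum only meat-and-bone meal is positive (sorghum, soybean meal = 0). The calcium requirement is met with equality.
So meat-and-bone meal = 0.9677 kg.
Total cost: 0.42·0.9677 = 0.40643.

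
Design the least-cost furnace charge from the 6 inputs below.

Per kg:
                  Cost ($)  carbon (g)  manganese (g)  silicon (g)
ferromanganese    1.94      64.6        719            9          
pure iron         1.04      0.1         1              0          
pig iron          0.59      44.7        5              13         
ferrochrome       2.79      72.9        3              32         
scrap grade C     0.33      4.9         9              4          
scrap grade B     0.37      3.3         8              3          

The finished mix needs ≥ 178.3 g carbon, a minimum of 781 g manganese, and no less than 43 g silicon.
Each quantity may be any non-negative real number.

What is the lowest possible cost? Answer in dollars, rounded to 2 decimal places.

$3.59

Let x1 = kg of ferromanganese, x2 = kg of pure iron, x3 = kg of pig iron, x4 = kg of ferrochrome, x5 = kg of scrap grade C, x6 = kg of scrap grade B.
Minimize 1.94x1 + 1.04x2 + 0.59x3 + 2.79x4 + 0.33x5 + 0.37x6 subject to:
  64.6x1 + 0.1x2 + 44.7x3 + 72.9x4 + 4.9x5 + 3.3x6 ≥ 178.3   (carbon)
  719x1 + 1x2 + 5x3 + 3x4 + 9x5 + 8x6 ≥ 781   (manganese)
  9x1 + 13x3 + 32x4 + 4x5 + 3x6 ≥ 43   (silicon)
  x1, x2, x3, x4, x5, x6 ≥ 0.
The cheapest feasible vertex uses only ferromanganese, pig iron; pure iron, ferrochrome, scrap grade C, scrap grade B are not used. There the manganese and silicon constraints are tight.
Solving gives x1 = 1.068, x3 = 2.568.
Cost = 1.94·1.068 + 0.59·2.568 = 3.5870.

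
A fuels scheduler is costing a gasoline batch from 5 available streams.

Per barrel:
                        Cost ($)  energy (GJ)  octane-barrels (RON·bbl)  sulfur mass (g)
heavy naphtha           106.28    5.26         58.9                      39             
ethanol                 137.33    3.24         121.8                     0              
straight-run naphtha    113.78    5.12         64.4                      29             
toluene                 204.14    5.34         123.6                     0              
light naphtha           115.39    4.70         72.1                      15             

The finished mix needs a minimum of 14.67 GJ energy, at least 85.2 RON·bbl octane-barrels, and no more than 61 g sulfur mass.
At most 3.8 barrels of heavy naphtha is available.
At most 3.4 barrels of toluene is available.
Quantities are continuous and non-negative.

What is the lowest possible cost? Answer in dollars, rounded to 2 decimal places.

$345.57

Let x1 = barrels of heavy naphtha, x2 = barrels of ethanol, x3 = barrels of straight-run naphtha, x4 = barrels of toluene, x5 = barrels of light naphtha.
Minimize 106.28x1 + 137.33x2 + 113.78x3 + 204.14x4 + 115.39x5 with:
  5.26x1 + 3.24x2 + 5.12x3 + 5.34x4 + 4.7x5 ≥ 14.67   (energy)
  58.9x1 + 121.8x2 + 64.4x3 + 123.6x4 + 72.1x5 ≥ 85.2   (octane-barrels)
  39x1 + 29x3 + 15x5 ≤ 61   (sulfur mass)
  x1 ≤ 3.8
  x4 ≤ 3.4
  x1, x2, x3, x4, x5 ≥ 0.
The optimal basis is {heavy naphtha, light naphtha}; ethanol, straight-run naphtha, toluene drop out. Binding constraints: energy and sulfur mass.
Solving gives x1 = 0.63841, x5 = 2.4068.
Objective = 106.28·0.63841 + 115.39·2.4068 = 345.5709.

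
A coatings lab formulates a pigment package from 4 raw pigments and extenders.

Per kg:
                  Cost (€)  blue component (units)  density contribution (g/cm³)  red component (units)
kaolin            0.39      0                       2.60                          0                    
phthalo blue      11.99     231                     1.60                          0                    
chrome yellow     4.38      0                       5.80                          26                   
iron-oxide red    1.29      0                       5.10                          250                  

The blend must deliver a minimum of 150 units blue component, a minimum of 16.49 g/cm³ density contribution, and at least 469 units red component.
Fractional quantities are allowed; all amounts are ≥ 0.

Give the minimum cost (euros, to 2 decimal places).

Set it up as a linear program. Let x1 = kg of kaolin, x2 = kg of phthalo blue, x3 = kg of chrome yellow, x4 = kg of iron-oxide red.
Minimize 0.39x1 + 11.99x2 + 4.38x3 + 1.29x4 subject to:
  231x2 ≥ 150   (blue component)
  2.6x1 + 1.6x2 + 5.8x3 + 5.1x4 ≥ 16.49   (density contribution)
  26x3 + 250x4 ≥ 469   (red component)
  x1, x2, x3, x4 ≥ 0.
The optimal basis is {kaolin, phthalo blue, iron-oxide red}; chrome yellow drops out. Binding constraints: blue component, density contribution, red component.
That vertex is x1 = 2.263, x2 = 0.6494, x4 = 1.876.
Objective = 0.39·2.263 + 11.99·0.6494 + 1.29·1.876 = 11.0889.

€11.09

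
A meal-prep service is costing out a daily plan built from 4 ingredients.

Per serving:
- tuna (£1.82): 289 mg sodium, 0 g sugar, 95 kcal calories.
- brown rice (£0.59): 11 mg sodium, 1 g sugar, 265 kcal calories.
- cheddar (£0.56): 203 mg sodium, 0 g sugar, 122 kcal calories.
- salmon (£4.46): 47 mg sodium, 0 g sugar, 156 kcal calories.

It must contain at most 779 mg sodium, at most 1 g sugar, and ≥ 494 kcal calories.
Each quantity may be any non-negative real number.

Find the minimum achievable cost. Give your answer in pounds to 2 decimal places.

Let x1 = servings of tuna, x2 = servings of brown rice, x3 = servings of cheddar, x4 = servings of salmon.
min 1.82x1 + 0.59x2 + 0.56x3 + 4.46x4 subject to:
  289x1 + 11x2 + 203x3 + 47x4 ≤ 779   (sodium)
  1x2 ≤ 1   (sugar)
  95x1 + 265x2 + 122x3 + 156x4 ≥ 494   (calories)
  x1, x2, x3, x4 ≥ 0.
The cheapest feasible vertex uses only brown rice, cheddar; tuna, salmon are not used. The sugar and calories requirements are met with equality.
Optimal quantities: brown rice = 1 serving, cheddar = 1.877 servings.
Cost = 0.59·1 + 0.56·1.877 = 1.6411.

£1.64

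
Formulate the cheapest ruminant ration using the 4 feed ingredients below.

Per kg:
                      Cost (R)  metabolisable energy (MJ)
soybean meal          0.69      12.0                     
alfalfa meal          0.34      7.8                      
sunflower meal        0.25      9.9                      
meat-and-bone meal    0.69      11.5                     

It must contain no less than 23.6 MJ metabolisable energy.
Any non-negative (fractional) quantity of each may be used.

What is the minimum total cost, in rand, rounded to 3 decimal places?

R0.596

Set it up as a linear program. Let x1 = kg of soybean meal, x2 = kg of alfalfa meal, x3 = kg of sunflower meal, x4 = kg of meat-and-bone meal.
Minimize 0.69x1 + 0.34x2 + 0.25x3 + 0.69x4 with:
  12x1 + 7.8x2 + 9.9x3 + 11.5x4 ≥ 23.6   (metabolisable energy)
  x1, x2, x3, x4 ≥ 0.
At the optimum only sunflower meal is positive (soybean meal, alfalfa meal, meat-and-bone meal = 0). There the metabolisable energy constraint is tight.
Optimal quantities: sunflower meal = 2.384 kg.
Total cost: 0.25·2.384 = 0.59600.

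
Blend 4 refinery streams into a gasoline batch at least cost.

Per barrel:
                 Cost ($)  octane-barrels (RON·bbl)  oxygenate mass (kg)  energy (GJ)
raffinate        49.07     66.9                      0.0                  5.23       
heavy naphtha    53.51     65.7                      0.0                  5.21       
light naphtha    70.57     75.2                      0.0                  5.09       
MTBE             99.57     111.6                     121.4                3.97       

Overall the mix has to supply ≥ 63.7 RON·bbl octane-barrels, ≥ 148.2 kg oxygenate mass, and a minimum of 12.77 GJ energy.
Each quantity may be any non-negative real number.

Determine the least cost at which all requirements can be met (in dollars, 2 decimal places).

Let x1 = barrels of raffinate, x2 = barrels of heavy naphtha, x3 = barrels of light naphtha, x4 = barrels of MTBE.
Minimise 49.07x1 + 53.51x2 + 70.57x3 + 99.57x4 subject to:
  66.9x1 + 65.7x2 + 75.2x3 + 111.6x4 ≥ 63.7   (octane-barrels)
  121.4x4 ≥ 148.2   (oxygenate mass)
  5.23x1 + 5.21x2 + 5.09x3 + 3.97x4 ≥ 12.77   (energy)
  x1, x2, x3, x4 ≥ 0.
The cheapest feasible vertex uses only raffinate, MTBE; heavy naphtha, light naphtha are not used. Binding constraints: oxygenate mass and energy.
That vertex is x1 = 1.51503, x4 = 1.22076.
Cost = 49.07·1.51503 + 99.57·1.22076 = 195.8936.

$195.89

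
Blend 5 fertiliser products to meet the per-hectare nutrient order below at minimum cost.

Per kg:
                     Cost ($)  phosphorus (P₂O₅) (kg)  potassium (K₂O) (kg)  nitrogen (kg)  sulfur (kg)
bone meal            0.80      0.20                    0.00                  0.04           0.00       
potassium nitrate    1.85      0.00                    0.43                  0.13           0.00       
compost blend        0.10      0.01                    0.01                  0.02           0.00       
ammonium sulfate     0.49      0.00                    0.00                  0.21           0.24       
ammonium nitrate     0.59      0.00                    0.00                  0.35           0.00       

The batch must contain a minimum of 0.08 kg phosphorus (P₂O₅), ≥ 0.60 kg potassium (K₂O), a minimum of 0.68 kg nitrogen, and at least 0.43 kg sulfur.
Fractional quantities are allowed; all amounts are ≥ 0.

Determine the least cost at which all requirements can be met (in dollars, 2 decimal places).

$3.90

Set it up as a linear program. Let x1 = kg of bone meal, x2 = kg of potassium nitrate, x3 = kg of compost blend, x4 = kg of ammonium sulfate, x5 = kg of ammonium nitrate.
min 0.8x1 + 1.85x2 + 0.1x3 + 0.49x4 + 0.59x5 s.t.:
  0.2x1 + 0.01x3 ≥ 0.08   (phosphorus (P₂O₅))
  0.43x2 + 0.01x3 ≥ 0.6   (potassium (K₂O))
  0.04x1 + 0.13x2 + 0.02x3 + 0.21x4 + 0.35x5 ≥ 0.68   (nitrogen)
  0.24x4 ≥ 0.43   (sulfur)
  x1, x2, x3, x4, x5 ≥ 0.
The optimal basis is {bone meal, potassium nitrate, compost blend, ammonium sulfate}; ammonium nitrate drops out. There the phosphorus (P₂O₅), potassium (K₂O), nitrogen, sulfur constraints are tight.
Optimal quantities: bone meal = 0.04493 kg, potassium nitrate = 1.23 kg, compost blend = 7.101 kg, ammonium sulfate = 1.792 kg.
Objective = 0.8·0.04493 + 1.85·1.23 + 0.1·7.101 + 0.49·1.792 = 3.8996.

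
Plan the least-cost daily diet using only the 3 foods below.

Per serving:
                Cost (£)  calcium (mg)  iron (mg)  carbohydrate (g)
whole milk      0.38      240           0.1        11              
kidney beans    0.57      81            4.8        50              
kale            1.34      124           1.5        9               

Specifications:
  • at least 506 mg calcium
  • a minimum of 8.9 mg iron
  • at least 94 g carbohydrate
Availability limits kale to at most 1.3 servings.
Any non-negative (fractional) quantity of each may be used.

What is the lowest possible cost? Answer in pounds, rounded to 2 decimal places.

£1.61

Treat it as an LP. Let x1 = servings of whole milk, x2 = servings of kidney beans, x3 = servings of kale.
Minimise 0.38x1 + 0.57x2 + 1.34x3 s.t.:
  240x1 + 81x2 + 124x3 ≥ 506   (calcium)
  0.1x1 + 4.8x2 + 1.5x3 ≥ 8.9   (iron)
  11x1 + 50x2 + 9x3 ≥ 94   (carbohydrate)
  x3 ≤ 1.3
  x1, x2, x3 ≥ 0.
At the optimum only whole milk, kidney beans are positive (kale = 0). The calcium and iron requirements are met with equality.
Solving gives x1 = 1.493, x2 = 1.823.
Hence cost = 0.38·1.493 + 0.57·1.823 = £1.6065.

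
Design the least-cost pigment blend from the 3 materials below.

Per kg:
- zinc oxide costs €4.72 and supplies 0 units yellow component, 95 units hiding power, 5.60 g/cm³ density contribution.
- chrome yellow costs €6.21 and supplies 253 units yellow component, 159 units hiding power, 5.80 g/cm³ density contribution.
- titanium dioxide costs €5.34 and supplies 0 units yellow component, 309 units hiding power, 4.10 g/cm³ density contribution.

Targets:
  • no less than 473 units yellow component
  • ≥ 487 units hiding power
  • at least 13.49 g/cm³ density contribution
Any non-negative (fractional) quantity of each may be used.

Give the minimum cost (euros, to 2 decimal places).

€14.98

This is a linear program. Let x1 = kg of zinc oxide, x2 = kg of chrome yellow, x3 = kg of titanium dioxide.
min 4.72x1 + 6.21x2 + 5.34x3 subject to:
  253x2 ≥ 473   (yellow component)
  95x1 + 159x2 + 309x3 ≥ 487   (hiding power)
  5.6x1 + 5.8x2 + 4.1x3 ≥ 13.49   (density contribution)
  x1, x2, x3 ≥ 0.
All 3 inputs are positive at the optimum. There the yellow component, hiding power, density contribution constraints are tight.
Optimal quantities: zinc oxide = 0.02971 kg, chrome yellow = 1.87 kg, titanium dioxide = 0.6049 kg.
Total cost: 4.72·0.02971 + 6.21·1.87 + 5.34·0.6049 = 14.9831.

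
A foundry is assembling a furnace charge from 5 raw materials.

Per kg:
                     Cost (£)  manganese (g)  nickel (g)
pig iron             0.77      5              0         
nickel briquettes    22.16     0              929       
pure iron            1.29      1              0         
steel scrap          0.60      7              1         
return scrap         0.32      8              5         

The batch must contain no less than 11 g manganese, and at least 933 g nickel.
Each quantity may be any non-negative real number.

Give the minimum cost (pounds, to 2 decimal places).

£22.53

Let x1 = kg of pig iron, x2 = kg of nickel briquettes, x3 = kg of pure iron, x4 = kg of steel scrap, x5 = kg of return scrap.
Minimise 0.77x1 + 22.16x2 + 1.29x3 + 0.6x4 + 0.32x5 with:
  5x1 + 1x3 + 7x4 + 8x5 ≥ 11   (manganese)
  929x2 + 1x4 + 5x5 ≥ 933   (nickel)
  x1, x2, x3, x4, x5 ≥ 0.
The minimum-cost mix takes nothing from pig iron, pure iron, steel scrap — only nickel briquettes, return scrap. There the manganese and nickel constraints are tight.
Optimal quantities: nickel briquettes = 0.9969 kg, return scrap = 1.375 kg.
Cost = 22.16·0.9969 + 0.32·1.375 = 22.5313.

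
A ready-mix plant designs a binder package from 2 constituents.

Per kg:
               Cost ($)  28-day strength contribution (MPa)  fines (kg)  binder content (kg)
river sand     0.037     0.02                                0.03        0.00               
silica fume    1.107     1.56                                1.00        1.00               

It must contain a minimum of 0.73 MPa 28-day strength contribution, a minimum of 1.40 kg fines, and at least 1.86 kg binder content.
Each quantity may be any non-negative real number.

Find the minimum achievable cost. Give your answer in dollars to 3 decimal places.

$2.059

Let x1 = kg of river sand, x2 = kg of silica fume.
Minimize 0.037x1 + 1.107x2 subject to:
  0.02x1 + 1.56x2 ≥ 0.73   (28-day strength contribution)
  0.03x1 + 1x2 ≥ 1.4   (fines)
  1x2 ≥ 1.86   (binder content)
  x1, x2 ≥ 0.
At the optimum only silica fume is positive (river sand = 0). The binder content requirement is met with equality.
Optimal quantities: silica fume = 1.86 kg.
Cost = 1.107·1.86 = 2.05902.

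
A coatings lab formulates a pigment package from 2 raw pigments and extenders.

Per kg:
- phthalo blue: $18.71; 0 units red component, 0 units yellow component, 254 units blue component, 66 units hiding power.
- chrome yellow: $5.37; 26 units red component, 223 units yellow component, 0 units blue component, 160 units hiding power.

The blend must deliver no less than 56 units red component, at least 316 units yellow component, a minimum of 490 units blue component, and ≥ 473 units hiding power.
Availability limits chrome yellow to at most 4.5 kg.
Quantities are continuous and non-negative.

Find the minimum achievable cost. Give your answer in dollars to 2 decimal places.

Let x1 = kg of phthalo blue, x2 = kg of chrome yellow.
Minimise 18.71x1 + 5.37x2 s.t.:
  26x2 ≥ 56   (red component)
  223x2 ≥ 316   (yellow component)
  254x1 ≥ 490   (blue component)
  66x1 + 160x2 ≥ 473   (hiding power)
  x2 ≤ 4.5
  x1, x2 ≥ 0.
Both inputs are positive at the optimum. There the blue component and hiding power constraints are tight.
That vertex is x1 = 1.9291, x2 = 2.1605.
Cost = 18.71·1.9291 + 5.37·2.1605 = 47.6953.

$47.70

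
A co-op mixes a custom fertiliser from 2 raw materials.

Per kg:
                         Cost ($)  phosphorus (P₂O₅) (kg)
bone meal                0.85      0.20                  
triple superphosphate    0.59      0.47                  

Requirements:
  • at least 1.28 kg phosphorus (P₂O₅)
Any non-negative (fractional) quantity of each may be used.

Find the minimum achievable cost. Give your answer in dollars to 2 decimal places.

Let x1 = kg of bone meal, x2 = kg of triple superphosphate.
Minimise 0.85x1 + 0.59x2 with:
  0.2x1 + 0.47x2 ≥ 1.28   (phosphorus (P₂O₅))
  x1, x2 ≥ 0.
The optimal basis is {triple superphosphate}; bone meal drops out. Binding constraint: phosphorus (P₂O₅).
Optimal quantities: triple superphosphate = 2.723 kg.
Objective = 0.59·2.723 = 1.6066.

$1.61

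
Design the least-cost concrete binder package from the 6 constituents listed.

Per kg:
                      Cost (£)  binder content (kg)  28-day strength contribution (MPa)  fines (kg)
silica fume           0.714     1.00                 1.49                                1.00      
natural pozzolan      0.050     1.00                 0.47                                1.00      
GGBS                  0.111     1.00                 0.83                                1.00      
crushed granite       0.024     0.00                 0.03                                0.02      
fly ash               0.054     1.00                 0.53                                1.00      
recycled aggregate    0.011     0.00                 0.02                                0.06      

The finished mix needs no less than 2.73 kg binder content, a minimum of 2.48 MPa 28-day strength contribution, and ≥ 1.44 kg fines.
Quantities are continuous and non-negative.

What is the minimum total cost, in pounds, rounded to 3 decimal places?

£0.253

Let x1 = kg of silica fume, x2 = kg of natural pozzolan, x3 = kg of GGBS, x4 = kg of crushed granite, x5 = kg of fly ash, x6 = kg of recycled aggregate.
Minimize 0.714x1 + 0.05x2 + 0.111x3 + 0.024x4 + 0.054x5 + 0.011x6 s.t.:
  1x1 + 1x2 + 1x3 + 1x5 ≥ 2.73   (binder content)
  1.49x1 + 0.47x2 + 0.83x3 + 0.03x4 + 0.53x5 + 0.02x6 ≥ 2.48   (28-day strength contribution)
  1x1 + 1x2 + 1x3 + 0.02x4 + 1x5 + 0.06x6 ≥ 1.44   (fines)
  x1, x2, x3, x4, x5, x6 ≥ 0.
The optimal basis is {fly ash}; silica fume, natural pozzolan, GGBS, crushed granite, recycled aggregate drop out. The 28-day strength contribution requirement is met with equality.
Solving gives x5 = 4.679.
Cost = 0.054·4.679 = 0.25267.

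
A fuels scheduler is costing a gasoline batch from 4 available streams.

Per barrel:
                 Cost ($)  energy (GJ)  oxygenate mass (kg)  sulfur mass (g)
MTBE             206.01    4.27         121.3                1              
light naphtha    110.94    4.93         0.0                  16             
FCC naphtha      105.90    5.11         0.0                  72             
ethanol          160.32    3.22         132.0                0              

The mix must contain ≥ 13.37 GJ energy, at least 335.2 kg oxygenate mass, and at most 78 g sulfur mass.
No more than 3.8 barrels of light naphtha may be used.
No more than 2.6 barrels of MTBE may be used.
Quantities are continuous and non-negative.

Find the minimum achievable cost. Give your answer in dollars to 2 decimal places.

Treat it as an LP. Let x1 = barrels of MTBE, x2 = barrels of light naphtha, x3 = barrels of FCC naphtha, x4 = barrels of ethanol.
min 206.01x1 + 110.94x2 + 105.9x3 + 160.32x4 with:
  4.27x1 + 4.93x2 + 5.11x3 + 3.22x4 ≥ 13.37   (energy)
  121.3x1 + 132x4 ≥ 335.2   (oxygenate mass)
  1x1 + 16x2 + 72x3 ≤ 78   (sulfur mass)
  x2 ≤ 3.8
  x1 ≤ 2.6
  x1, x2, x3, x4 ≥ 0.
The optimal basis is {FCC naphtha, ethanol}; MTBE, light naphtha drop out. Binding constraints: energy and oxygenate mass.
So FCC naphtha = 1.0163 barrels, ethanol = 2.5394 barrels.
Cost = 105.9·1.0163 + 160.32·2.5394 = 514.7428.

$514.74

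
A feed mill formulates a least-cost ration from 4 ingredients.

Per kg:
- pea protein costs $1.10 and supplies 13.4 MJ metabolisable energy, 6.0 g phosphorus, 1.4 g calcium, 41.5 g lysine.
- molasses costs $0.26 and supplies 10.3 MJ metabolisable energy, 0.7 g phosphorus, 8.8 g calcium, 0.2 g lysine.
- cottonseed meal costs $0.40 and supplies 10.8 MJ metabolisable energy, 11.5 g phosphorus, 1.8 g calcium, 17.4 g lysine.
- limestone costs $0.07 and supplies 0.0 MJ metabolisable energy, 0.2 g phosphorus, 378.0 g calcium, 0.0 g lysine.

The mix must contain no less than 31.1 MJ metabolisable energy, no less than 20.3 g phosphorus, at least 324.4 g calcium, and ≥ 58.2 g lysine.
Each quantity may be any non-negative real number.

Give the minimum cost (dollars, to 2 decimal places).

$1.40

Let x1 = kg of pea protein, x2 = kg of molasses, x3 = kg of cottonseed meal, x4 = kg of limestone.
Minimise 1.1x1 + 0.26x2 + 0.4x3 + 0.07x4 s.t.:
  13.4x1 + 10.3x2 + 10.8x3 ≥ 31.1   (metabolisable energy)
  6x1 + 0.7x2 + 11.5x3 + 0.2x4 ≥ 20.3   (phosphorus)
  1.4x1 + 8.8x2 + 1.8x3 + 378x4 ≥ 324.4   (calcium)
  41.5x1 + 0.2x2 + 17.4x3 ≥ 58.2   (lysine)
  x1, x2, x3, x4 ≥ 0.
The minimum-cost mix takes nothing from pea protein, molasses — only cottonseed meal, limestone. The calcium and lysine requirements are met with equality.
Solving gives x3 = 3.345, x4 = 0.8423.
Total cost: 0.4·3.345 + 0.07·0.8423 = 1.3970.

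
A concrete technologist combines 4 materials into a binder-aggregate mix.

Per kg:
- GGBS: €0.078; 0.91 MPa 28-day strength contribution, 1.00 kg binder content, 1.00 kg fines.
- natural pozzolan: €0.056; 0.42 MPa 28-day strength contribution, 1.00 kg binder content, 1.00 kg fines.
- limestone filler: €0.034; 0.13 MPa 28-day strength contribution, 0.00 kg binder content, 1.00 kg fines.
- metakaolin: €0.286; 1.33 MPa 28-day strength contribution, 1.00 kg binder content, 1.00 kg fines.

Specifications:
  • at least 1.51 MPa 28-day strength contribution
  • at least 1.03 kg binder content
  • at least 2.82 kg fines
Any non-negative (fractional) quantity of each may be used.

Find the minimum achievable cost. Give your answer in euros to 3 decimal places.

This is a linear program. Let x1 = kg of GGBS, x2 = kg of natural pozzolan, x3 = kg of limestone filler, x4 = kg of metakaolin.
Minimise 0.078x1 + 0.056x2 + 0.034x3 + 0.286x4 s.t.:
  0.91x1 + 0.42x2 + 0.13x3 + 1.33x4 ≥ 1.51   (28-day strength contribution)
  1x1 + 1x2 + 1x4 ≥ 1.03   (binder content)
  1x1 + 1x2 + 1x3 + 1x4 ≥ 2.82   (fines)
  x1, x2, x3, x4 ≥ 0.
The minimum-cost mix takes nothing from natural pozzolan, metakaolin — only GGBS, limestone filler. There the 28-day strength contribution and fines constraints are tight.
That vertex is x1 = 1.466, x3 = 1.354.
Total cost: 0.078·1.466 + 0.034·1.354 = 0.16038.

€0.160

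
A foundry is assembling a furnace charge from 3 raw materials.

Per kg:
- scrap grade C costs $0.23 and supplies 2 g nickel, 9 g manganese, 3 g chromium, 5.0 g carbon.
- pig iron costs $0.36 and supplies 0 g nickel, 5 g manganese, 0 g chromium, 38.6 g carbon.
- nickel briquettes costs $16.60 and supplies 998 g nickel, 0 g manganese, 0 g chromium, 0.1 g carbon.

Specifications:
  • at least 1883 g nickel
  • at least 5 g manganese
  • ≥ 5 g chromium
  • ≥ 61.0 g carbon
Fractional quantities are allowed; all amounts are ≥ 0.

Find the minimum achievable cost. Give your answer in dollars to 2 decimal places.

This is a linear program. Let x1 = kg of scrap grade C, x2 = kg of pig iron, x3 = kg of nickel briquettes.
Minimize 0.23x1 + 0.36x2 + 16.6x3 s.t.:
  2x1 + 998x3 ≥ 1883   (nickel)
  9x1 + 5x2 ≥ 5   (manganese)
  3x1 ≥ 5   (chromium)
  5x1 + 38.6x2 + 0.1x3 ≥ 61   (carbon)
  x1, x2, x3 ≥ 0.
All 3 inputs are positive at the optimum. The nickel, chromium, carbon requirements are met with equality.
So scrap grade C = 1.6667 kg, pig iron = 1.3595 kg, nickel briquettes = 1.8834 kg.
Total cost: 0.23·1.6667 + 0.36·1.3595 + 16.6·1.8834 = 32.1372.

$32.14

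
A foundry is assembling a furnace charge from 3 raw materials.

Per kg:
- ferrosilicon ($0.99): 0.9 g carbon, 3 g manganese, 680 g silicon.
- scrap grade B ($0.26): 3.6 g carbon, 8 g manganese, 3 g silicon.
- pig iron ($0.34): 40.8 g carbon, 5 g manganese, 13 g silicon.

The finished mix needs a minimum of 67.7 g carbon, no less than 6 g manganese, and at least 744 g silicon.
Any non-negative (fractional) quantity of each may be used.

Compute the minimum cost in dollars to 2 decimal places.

Set it up as a linear program. Let x1 = kg of ferrosilicon, x2 = kg of scrap grade B, x3 = kg of pig iron.
min 0.99x1 + 0.26x2 + 0.34x3 subject to:
  0.9x1 + 3.6x2 + 40.8x3 ≥ 67.7   (carbon)
  3x1 + 8x2 + 5x3 ≥ 6   (manganese)
  680x1 + 3x2 + 13x3 ≥ 744   (silicon)
  x1, x2, x3 ≥ 0.
The optimal basis is {ferrosilicon, pig iron}; scrap grade B drops out. There the carbon and silicon constraints are tight.
Optimal quantities: ferrosilicon = 1.063 kg, pig iron = 1.636 kg.
Hence cost = 0.99·1.063 + 0.34·1.636 = $1.6086.

$1.61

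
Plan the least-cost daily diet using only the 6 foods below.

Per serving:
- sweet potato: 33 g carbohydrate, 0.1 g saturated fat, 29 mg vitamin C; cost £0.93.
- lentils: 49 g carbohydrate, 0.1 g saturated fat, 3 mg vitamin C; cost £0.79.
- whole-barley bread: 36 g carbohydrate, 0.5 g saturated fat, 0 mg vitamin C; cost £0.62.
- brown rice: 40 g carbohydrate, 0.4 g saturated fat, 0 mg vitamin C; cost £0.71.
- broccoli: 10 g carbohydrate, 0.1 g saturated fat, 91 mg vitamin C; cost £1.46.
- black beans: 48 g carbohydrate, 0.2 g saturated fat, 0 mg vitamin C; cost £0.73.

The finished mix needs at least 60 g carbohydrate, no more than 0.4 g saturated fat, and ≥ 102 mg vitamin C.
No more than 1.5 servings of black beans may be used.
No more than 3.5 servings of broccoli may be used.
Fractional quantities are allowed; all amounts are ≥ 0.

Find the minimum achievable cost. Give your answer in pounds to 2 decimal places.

Let x1 = servings of sweet potato, x2 = servings of lentils, x3 = servings of whole-barley bread, x4 = servings of brown rice, x5 = servings of broccoli, x6 = servings of black beans.
Minimize 0.93x1 + 0.79x2 + 0.62x3 + 0.71x4 + 1.46x5 + 0.73x6 s.t.:
  33x1 + 49x2 + 36x3 + 40x4 + 10x5 + 48x6 ≥ 60   (carbohydrate)
  0.1x1 + 0.1x2 + 0.5x3 + 0.4x4 + 0.1x5 + 0.2x6 ≤ 0.4   (saturated fat)
  29x1 + 3x2 + 91x5 ≥ 102   (vitamin C)
  x6 ≤ 1.5
  x5 ≤ 3.5
  x1, x2, x3, x4, x5, x6 ≥ 0.
The optimal basis is {broccoli, black beans}; sweet potato, lentils, whole-barley bread, brown rice drop out. The carbohydrate and vitamin C requirements are met with equality.
So broccoli = 1.121 servings, black beans = 1.016 servings.
Cost = 1.46·1.121 + 0.73·1.016 = 2.3783.

£2.38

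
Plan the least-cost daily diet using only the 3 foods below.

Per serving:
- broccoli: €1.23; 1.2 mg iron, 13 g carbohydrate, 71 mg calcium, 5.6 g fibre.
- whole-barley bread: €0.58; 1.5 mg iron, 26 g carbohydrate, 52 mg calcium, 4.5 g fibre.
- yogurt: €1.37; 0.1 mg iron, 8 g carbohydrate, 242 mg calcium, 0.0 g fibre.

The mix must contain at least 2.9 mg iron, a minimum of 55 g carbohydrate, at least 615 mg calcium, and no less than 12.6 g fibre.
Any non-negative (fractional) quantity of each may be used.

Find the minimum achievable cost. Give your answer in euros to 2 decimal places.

€4.28

Let x1 = servings of broccoli, x2 = servings of whole-barley bread, x3 = servings of yogurt.
min 1.23x1 + 0.58x2 + 1.37x3 with:
  1.2x1 + 1.5x2 + 0.1x3 ≥ 2.9   (iron)
  13x1 + 26x2 + 8x3 ≥ 55   (carbohydrate)
  71x1 + 52x2 + 242x3 ≥ 615   (calcium)
  5.6x1 + 4.5x2 ≥ 12.6   (fibre)
  x1, x2, x3 ≥ 0.
At the optimum only whole-barley bread, yogurt are positive (broccoli = 0). The calcium and fibre requirements are met with equality.
That vertex is x2 = 2.8, x3 = 1.94.
Hence cost = 0.58·2.8 + 1.37·1.94 = €4.2818.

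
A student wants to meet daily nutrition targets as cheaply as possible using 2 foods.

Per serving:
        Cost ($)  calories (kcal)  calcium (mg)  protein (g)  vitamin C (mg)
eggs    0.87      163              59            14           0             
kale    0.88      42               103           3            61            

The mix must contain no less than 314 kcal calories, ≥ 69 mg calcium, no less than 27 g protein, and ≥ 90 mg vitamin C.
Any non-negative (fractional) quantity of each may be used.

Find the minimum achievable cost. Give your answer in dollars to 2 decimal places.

$2.70

Let x1 = servings of eggs, x2 = servings of kale.
Minimise 0.87x1 + 0.88x2 s.t.:
  163x1 + 42x2 ≥ 314   (calories)
  59x1 + 103x2 ≥ 69   (calcium)
  14x1 + 3x2 ≥ 27   (protein)
  61x2 ≥ 90   (vitamin C)
  x1, x2 ≥ 0.
Both inputs are positive at the optimum. The protein and vitamin C requirements are met with equality.
So eggs = 1.612 servings, kale = 1.475 servings.
Total cost: 0.87·1.612 + 0.88·1.475 = 2.7004.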